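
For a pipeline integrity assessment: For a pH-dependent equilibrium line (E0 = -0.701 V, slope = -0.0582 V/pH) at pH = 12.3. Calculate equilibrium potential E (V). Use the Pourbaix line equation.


Apply the Pourbaix line equation: E = E0 + slope*pH
E = -0.701 + (-0.0582)*12.3 = -0.701 + (-0.71586) = -1.41686 V
Rounded to 4 decimal places: E = -1.4169 V

-1.4169 V


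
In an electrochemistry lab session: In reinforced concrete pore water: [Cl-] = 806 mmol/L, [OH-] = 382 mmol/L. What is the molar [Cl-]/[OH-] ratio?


Threshold parameter = [Cl-] / [OH-] (molar basis; both in mmol/L, so units cancel)
Ratio = 806 / 382 = 2.11

2.11


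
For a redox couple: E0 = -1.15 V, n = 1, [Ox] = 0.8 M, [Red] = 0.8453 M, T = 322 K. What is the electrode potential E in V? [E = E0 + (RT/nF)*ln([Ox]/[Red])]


Apply the Nernst equation: E = E0 + (RT/nF)*ln([Ox]/[Red])
Step 1: RT/nF = 8.314*322/(1*96485) = 0.02774636 V
Step 2: [Ox]/[Red] = 0.8/0.8453 = 0.94641
Step 3: ln(0.94641) = -0.055079
Step 4: correction = 0.02774636 * -0.055079 = -0.002 V
E = -1.15 + -0.002 = -1.152 V

-1.152 V


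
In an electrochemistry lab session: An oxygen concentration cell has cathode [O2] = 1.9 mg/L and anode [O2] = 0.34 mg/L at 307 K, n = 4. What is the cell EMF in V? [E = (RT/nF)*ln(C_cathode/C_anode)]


Apply the Nernst concentration-cell relation: E = (RT/nF)*ln(C_cathode/C_anode)
RT/nF = 8.314*307/(4*96485) = 0.00661346 V
ln(1.9/0.34) = 1.72066
E = 0.00661346 * 1.72066 = 0.01138 V

0.01138 V


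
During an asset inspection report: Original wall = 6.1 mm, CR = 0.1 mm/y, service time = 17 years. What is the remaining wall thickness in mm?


Remaining wall = original − CR × time
t = 6.1 − 0.1*17 = 6.1 − 1.7 = 4.4 mm

4.4 mm


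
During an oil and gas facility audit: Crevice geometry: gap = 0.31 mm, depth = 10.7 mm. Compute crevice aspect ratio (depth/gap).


Aspect ratio = depth / gap
Ratio = 10.7 / 0.31 = 34.5

34.5


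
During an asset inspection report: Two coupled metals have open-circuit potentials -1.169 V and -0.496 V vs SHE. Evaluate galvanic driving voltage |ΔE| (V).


Driving voltage is the absolute potential difference.
|ΔE| = |-1.169 − (-0.496)| = 0.673 V

0.673 V


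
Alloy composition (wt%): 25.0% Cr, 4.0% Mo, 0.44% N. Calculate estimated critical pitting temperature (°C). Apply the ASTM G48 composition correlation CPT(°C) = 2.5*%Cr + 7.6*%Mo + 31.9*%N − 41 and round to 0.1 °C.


Apply the ASTM G48 empirical CPT estimate: CPT(°C) = 2.5*%Cr + 7.6*%Mo + 31.9*%N − 41
2.5*25.0 = 62.5; 7.6*4.0 = 30.4; 31.9*0.44 = 14.036
CPT = 62.5 + 30.4 + 14.036 − 41 = 65.936 °C
Rounded to 0.1 °C: CPT ≈ 65.9 °C

65.9 °C


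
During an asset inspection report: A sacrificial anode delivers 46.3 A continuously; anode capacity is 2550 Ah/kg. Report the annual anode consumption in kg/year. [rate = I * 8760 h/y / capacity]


Annual consumption = current * hours per year / capacity
Rate = 46.3 * 8760 / 2550 = 159.1 kg/year

159.1 kg/year


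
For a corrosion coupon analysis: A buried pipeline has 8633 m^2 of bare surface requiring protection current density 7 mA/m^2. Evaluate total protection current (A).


I = area * current density, then convert mA → A (÷1000)
I = 8633 * 7 / 1000 = 60.43 A

60.43 A


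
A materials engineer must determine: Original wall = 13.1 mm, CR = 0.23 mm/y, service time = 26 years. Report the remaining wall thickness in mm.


Remaining wall = original − CR × time
t = 13.1 − 0.23*26 = 13.1 − 5.98 = 7.12 mm

7.12 mm


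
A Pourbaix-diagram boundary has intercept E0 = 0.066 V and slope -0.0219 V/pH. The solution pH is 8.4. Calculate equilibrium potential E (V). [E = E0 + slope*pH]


Apply the Pourbaix line equation: E = E0 + slope*pH
E = 0.066 + (-0.0219)*8.4 = 0.066 + (-0.18396) = -0.11796 V
Rounded to 3 decimal places: E = -0.118 V

-0.118 V


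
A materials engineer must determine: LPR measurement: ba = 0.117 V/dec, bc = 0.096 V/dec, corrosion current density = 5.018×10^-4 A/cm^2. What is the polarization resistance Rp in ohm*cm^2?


Apply the Stern-Geary equation: Rp = ba*bc / (2.303*icorr*(ba+bc))
ba*bc = 0.117*0.096 = 0.011232
ba+bc = 0.213; 2.303*icorr*(ba+bc) = 2.303*5.018×10^-4*0.213 = 2.4615247×10^-4
Rp = 0.011232 / 2.4615247×10^-4 = 45.6 ohm*cm^2

45.6 ohm*cm^2


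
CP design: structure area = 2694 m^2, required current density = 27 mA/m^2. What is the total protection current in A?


I = area * current density, then convert mA → A (÷1000)
I = 2694 * 27 / 1000 = 72.74 A

72.74 A


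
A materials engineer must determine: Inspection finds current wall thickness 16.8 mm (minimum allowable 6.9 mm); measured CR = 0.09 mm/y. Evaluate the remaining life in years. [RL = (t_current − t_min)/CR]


Apply the remaining-life relation: RL = (t_current − t_min) / CR
RL = (16.8 − 6.9) / 0.09 = 9.9 / 0.09 = 110.0 years

110.0 years


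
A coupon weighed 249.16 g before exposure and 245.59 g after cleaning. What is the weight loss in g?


Weight loss = initial − final
WL = 249.16 − 245.59 = 3.57 g

3.57 g


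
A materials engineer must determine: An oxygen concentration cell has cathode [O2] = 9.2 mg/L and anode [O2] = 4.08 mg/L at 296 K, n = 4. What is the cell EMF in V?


Apply the Nernst concentration-cell relation: E = (RT/nF)*ln(C_cathode/C_anode)
RT/nF = 8.314*296/(4*96485) = 0.00637649 V
ln(9.2/4.08) = 0.81311
E = 0.00637649 * 0.81311 = 0.00518 V

0.00518 V


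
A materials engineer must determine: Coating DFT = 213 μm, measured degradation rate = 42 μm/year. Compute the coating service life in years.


Service life = thickness / degradation rate
Life = 213 / 42 = 5.1 years

5.1 years


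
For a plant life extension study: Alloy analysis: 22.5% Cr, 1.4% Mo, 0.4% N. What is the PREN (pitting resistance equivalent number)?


Apply the PREN formula: PREN = Cr + 3.3*Mo + 16*N
PREN = 22.5 + 3.3*1.4 + 16*0.4
PREN = 22.5 + 4.62 + 6.4 = 33.52

33.52


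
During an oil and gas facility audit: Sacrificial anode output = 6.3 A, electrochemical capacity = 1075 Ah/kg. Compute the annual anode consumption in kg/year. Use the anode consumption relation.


Annual consumption = current * hours per year / capacity
Rate = 6.3 * 8760 / 1075 = 51.3 kg/year

51.3 kg/year


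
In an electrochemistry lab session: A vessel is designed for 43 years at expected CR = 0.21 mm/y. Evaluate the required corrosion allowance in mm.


Corrosion allowance = CR × design life
CA = 0.21 * 43 = 9.03 mm

9.03 mm


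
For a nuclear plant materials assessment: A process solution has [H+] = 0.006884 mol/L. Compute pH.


pH = −log10[H+]
pH = −log10(0.006884) = 2.16

2.16


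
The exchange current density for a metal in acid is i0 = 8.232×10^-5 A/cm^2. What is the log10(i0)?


i0 = 8.232×10^-5 A/cm^2
log10(i0) = -4.084

-4.084


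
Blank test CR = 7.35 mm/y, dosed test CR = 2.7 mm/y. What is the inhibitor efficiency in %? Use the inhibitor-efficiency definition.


Apply the inhibitor-efficiency definition: IE = (CR_blank − CR_inh)/CR_blank × 100
IE = (7.35 − 2.7) / 7.35 × 100
IE = 4.65 / 7.35 × 100 = 63.3 %

63.3 %


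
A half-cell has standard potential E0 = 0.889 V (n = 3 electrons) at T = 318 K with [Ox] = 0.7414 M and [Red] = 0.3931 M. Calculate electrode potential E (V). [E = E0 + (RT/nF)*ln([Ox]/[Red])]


Apply the Nernst equation: E = E0 + (RT/nF)*ln([Ox]/[Red])
Step 1: RT/nF = 8.314*318/(3*96485) = 0.0091339 V
Step 2: [Ox]/[Red] = 0.7414/0.3931 = 1.886034
Step 3: ln(1.886034) = 0.634476
Step 4: correction = 0.0091339 * 0.634476 = 0.006 V
E = 0.889 + 0.006 = 0.895 V

0.895 V


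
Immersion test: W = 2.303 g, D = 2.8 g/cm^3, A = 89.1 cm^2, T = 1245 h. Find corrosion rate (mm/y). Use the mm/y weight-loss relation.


Apply the mm/y weight-loss relation: CR = 87600 * W / (D * A * T)
Numerator: 87600 * 2.303 = 201742.8
Denominator: 2.8 * 89.1 * 1245 = 310602.6
CR = 201742.8 / 310602.6 = 0.6495 mm/y

0.6495 mm/y


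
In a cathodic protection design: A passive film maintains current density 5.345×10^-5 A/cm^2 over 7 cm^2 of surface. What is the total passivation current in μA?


I = i_pass * A, then convert A → μA (×10^6)
I = 5.345×10^-5 * 7 * 10^6 = 374.15 μA

374.15 μA


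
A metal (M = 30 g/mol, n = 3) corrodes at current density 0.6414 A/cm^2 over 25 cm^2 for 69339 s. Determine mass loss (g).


Apply Faraday's law: m = i*A*t*M / (n*F)
Total charge passed Q = i*A*t = 0.6414*25*69339 = 1111850.865 C
m = Q*M/(n*F) = 1111850.865*30/(3*96485) = 115.2356 g

115.2356 g


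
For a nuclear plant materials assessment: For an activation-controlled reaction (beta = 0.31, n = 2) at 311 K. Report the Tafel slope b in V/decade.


Apply the Tafel slope relation: b = 2.303*R*T/(beta*n*F)
Numerator: 2.303 * 8.314 * 311 = 5954.76
Denominator: 0.31 * 2 * 96485 = 59820.7
b = 5954.76 / 59820.7 = 0.1 V/decade

0.1 V/decade


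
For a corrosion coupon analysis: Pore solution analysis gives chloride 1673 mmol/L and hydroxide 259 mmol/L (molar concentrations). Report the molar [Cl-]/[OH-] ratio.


Threshold parameter = [Cl-] / [OH-] (molar basis; both in mmol/L, so units cancel)
Ratio = 1673 / 259 = 6.46

6.46


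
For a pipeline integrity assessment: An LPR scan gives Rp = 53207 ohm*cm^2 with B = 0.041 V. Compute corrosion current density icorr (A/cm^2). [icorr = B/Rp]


Apply the Stern-Geary relation: icorr = B / Rp
icorr = 0.041 / 53207 = 7.706×10^-7 A/cm^2

7.706×10^-7 A/cm^2


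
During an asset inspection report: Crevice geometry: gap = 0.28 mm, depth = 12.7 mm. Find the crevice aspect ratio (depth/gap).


Aspect ratio = depth / gap
Ratio = 12.7 / 0.28 = 45.4

45.4


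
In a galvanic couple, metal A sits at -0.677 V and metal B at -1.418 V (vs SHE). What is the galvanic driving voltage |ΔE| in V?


Driving voltage is the absolute potential difference.
|ΔE| = |-0.677 − (-1.418)| = 0.741 V

0.741 V


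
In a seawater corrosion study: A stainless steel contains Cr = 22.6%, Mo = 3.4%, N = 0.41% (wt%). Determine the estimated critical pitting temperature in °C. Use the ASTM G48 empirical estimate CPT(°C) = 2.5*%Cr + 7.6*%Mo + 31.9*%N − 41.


Apply the ASTM G48 empirical CPT estimate: CPT(°C) = 2.5*%Cr + 7.6*%Mo + 31.9*%N − 41
2.5*22.6 = 56.5; 7.6*3.4 = 25.84; 31.9*0.41 = 13.079
CPT = 56.5 + 25.84 + 13.079 − 41 = 54.419 °C
Rounded to 0.1 °C: CPT ≈ 54.4 °C

54.4 °C


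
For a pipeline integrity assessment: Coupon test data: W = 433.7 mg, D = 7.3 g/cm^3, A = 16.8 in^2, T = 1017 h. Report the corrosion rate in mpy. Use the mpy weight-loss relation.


Apply the mpy weight-loss relation: CR = 534 * W / (D * A * T)
Numerator: 534 * 433.7 = 231595.8
Denominator: 7.3 * 16.8 * 1017 = 124724.88
CR = 231595.8 / 124724.88 = 1.8569 mpy

1.8569 mpy


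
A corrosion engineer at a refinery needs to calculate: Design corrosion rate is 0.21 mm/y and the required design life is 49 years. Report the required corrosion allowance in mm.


Corrosion allowance = CR × design life
CA = 0.21 * 49 = 10.29 mm

10.29 mm


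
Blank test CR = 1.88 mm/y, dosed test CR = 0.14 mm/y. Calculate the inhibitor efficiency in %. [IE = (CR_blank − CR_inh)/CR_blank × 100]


Apply the inhibitor-efficiency definition: IE = (CR_blank − CR_inh)/CR_blank × 100
IE = (1.88 − 0.14) / 1.88 × 100
IE = 1.74 / 1.88 × 100 = 92.6 %

92.6 %


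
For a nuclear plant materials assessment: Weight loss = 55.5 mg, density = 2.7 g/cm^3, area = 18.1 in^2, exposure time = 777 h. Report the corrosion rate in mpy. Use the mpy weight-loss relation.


Apply the mpy weight-loss relation: CR = 534 * W / (D * A * T)
Numerator: 534 * 55.5 = 29637.0
Denominator: 2.7 * 18.1 * 777 = 37971.99
CR = 29637.0 / 37971.99 = 0.78 mpy

0.78 mpy


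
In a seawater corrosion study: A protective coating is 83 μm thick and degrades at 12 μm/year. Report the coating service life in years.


Service life = thickness / degradation rate
Life = 83 / 12 = 6.9 years

6.9 years


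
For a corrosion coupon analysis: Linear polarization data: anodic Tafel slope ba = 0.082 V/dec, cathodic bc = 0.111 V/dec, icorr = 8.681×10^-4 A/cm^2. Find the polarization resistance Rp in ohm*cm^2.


Apply the Stern-Geary equation: Rp = ba*bc / (2.303*icorr*(ba+bc))
ba*bc = 0.082*0.111 = 0.009102
ba+bc = 0.193; 2.303*icorr*(ba+bc) = 2.303*8.681×10^-4*0.193 = 3.8585222×10^-4
Rp = 0.009102 / 3.8585222×10^-4 = 23.59 ohm*cm^2

23.59 ohm*cm^2


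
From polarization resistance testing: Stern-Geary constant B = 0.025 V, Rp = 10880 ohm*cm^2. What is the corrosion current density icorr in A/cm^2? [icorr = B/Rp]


Apply the Stern-Geary relation: icorr = B / Rp
icorr = 0.025 / 10880 = 2.298×10^-6 A/cm^2

2.298×10^-6 A/cm^2


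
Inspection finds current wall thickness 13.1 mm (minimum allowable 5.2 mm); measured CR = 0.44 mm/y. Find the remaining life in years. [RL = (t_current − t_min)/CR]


Apply the remaining-life relation: RL = (t_current − t_min) / CR
RL = (13.1 − 5.2) / 0.44 = 7.9 / 0.44 = 18.0 years

18.0 years


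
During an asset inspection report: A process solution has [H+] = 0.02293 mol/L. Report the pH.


pH = −log10[H+]
pH = −log10(0.02293) = 1.64

1.64


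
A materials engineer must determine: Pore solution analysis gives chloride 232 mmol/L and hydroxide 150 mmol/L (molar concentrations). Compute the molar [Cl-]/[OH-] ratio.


Threshold parameter = [Cl-] / [OH-] (molar basis; both in mmol/L, so units cancel)
Ratio = 232 / 150 = 1.55

1.55


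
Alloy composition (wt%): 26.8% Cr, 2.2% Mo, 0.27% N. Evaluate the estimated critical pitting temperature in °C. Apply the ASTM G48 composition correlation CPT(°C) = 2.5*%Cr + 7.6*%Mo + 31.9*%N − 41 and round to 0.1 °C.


Apply the ASTM G48 empirical CPT estimate: CPT(°C) = 2.5*%Cr + 7.6*%Mo + 31.9*%N − 41
2.5*26.8 = 67; 7.6*2.2 = 16.72; 31.9*0.27 = 8.613
CPT = 67 + 16.72 + 8.613 − 41 = 51.333 °C
Rounded to 0.1 °C: CPT ≈ 51.3 °C

51.3 °C


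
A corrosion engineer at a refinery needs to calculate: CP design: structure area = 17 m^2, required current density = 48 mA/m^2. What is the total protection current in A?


I = area * current density, then convert mA → A (÷1000)
I = 17 * 48 / 1000 = 0.82 A

0.82 A


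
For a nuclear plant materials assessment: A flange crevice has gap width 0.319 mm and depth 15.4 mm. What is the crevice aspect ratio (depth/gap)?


Aspect ratio = depth / gap
Ratio = 15.4 / 0.319 = 48.3

48.3


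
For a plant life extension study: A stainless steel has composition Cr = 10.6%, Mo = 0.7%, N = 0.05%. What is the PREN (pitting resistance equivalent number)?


Apply the PREN formula: PREN = Cr + 3.3*Mo + 16*N
PREN = 10.6 + 3.3*0.7 + 16*0.05
PREN = 10.6 + 2.31 + 0.8 = 13.71

13.71


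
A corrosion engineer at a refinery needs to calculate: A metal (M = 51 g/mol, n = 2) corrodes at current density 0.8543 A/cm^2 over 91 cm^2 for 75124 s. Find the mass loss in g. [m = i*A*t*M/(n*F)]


Apply Faraday's law: m = i*A*t*M / (n*F)
Total charge passed Q = i*A*t = 0.8543*91*75124 = 5840237.4212 C
m = Q*M/(n*F) = 5840237.4212*51/(2*96485) = 1543.515 g

1543.515 g


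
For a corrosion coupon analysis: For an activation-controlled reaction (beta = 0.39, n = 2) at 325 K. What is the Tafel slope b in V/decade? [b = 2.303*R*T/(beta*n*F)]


Apply the Tafel slope relation: b = 2.303*R*T/(beta*n*F)
Numerator: 2.303 * 8.314 * 325 = 6222.82
Denominator: 0.39 * 2 * 96485 = 75258.3
b = 6222.82 / 75258.3 = 0.083 V/decade

0.083 V/decade


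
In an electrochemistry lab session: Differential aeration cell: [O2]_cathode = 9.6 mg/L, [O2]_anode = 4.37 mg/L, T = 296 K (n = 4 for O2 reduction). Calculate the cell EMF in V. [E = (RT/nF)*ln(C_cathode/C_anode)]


Apply the Nernst concentration-cell relation: E = (RT/nF)*ln(C_cathode/C_anode)
RT/nF = 8.314*296/(4*96485) = 0.00637649 V
ln(9.6/4.37) = 0.787
E = 0.00637649 * 0.787 = 0.00502 V

0.00502 V


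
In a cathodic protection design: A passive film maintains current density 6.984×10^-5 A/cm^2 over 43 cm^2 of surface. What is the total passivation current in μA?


I = i_pass * A, then convert A → μA (×10^6)
I = 6.984×10^-5 * 43 * 10^6 = 3003.12 μA

3003.12 μA


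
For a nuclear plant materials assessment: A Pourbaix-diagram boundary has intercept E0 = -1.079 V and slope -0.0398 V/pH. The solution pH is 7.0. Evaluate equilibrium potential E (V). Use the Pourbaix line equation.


Apply the Pourbaix line equation: E = E0 + slope*pH
E = -1.079 + (-0.0398)*7.0 = -1.079 + (-0.2786) = -1.3576 V
Rounded to 3 decimal places: E = -1.358 V

-1.358 V


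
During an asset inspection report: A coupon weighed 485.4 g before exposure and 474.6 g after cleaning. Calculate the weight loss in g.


Weight loss = initial − final
WL = 485.4 − 474.6 = 10.8 g

10.8 g


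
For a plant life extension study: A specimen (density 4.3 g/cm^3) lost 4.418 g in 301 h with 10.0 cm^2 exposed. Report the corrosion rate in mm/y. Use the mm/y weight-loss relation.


Apply the mm/y weight-loss relation: CR = 87600 * W / (D * A * T)
Numerator: 87600 * 4.418 = 387016.8
Denominator: 4.3 * 10.0 * 301 = 12943.0
CR = 387016.8 / 12943.0 = 29.90163 mm/y

29.90163 mm/y


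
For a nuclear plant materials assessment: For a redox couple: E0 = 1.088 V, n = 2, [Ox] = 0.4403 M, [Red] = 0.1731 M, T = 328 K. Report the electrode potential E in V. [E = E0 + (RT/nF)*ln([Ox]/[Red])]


Apply the Nernst equation: E = E0 + (RT/nF)*ln([Ox]/[Red])
Step 1: RT/nF = 8.314*328/(2*96485) = 0.01413169 V
Step 2: [Ox]/[Red] = 0.4403/0.1731 = 2.543616
Step 3: ln(2.543616) = 0.933587
Step 4: correction = 0.01413169 * 0.933587 = 0.0132 V
E = 1.088 + 0.0132 = 1.1012 V

1.1012 V


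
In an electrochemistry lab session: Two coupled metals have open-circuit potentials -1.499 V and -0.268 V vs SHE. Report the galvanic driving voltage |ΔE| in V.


Driving voltage is the absolute potential difference.
|ΔE| = |-1.499 − (-0.268)| = 1.231 V

1.231 V


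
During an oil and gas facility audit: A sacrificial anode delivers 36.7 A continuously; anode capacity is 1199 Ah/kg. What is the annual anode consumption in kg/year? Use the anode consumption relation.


Annual consumption = current * hours per year / capacity
Rate = 36.7 * 8760 / 1199 = 268.1 kg/year

268.1 kg/year


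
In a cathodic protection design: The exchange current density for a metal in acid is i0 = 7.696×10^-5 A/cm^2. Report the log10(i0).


i0 = 7.696×10^-5 A/cm^2
log10(i0) = -4.114

-4.114


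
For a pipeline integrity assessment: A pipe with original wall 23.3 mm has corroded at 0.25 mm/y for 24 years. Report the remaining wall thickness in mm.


Remaining wall = original − CR × time
t = 23.3 − 0.25*24 = 23.3 − 6.0 = 17.3 mm

17.3 mm


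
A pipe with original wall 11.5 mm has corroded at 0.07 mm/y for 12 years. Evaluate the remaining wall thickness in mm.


Remaining wall = original − CR × time
t = 11.5 − 0.07*12 = 11.5 − 0.84 = 10.66 mm

10.66 mm


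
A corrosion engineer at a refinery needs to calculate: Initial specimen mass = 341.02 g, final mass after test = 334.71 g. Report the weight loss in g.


Weight loss = initial − final
WL = 341.02 − 334.71 = 6.31 g

6.31 g


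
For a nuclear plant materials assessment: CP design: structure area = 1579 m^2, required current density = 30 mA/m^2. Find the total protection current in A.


I = area * current density, then convert mA → A (÷1000)
I = 1579 * 30 / 1000 = 47.37 A

47.37 A


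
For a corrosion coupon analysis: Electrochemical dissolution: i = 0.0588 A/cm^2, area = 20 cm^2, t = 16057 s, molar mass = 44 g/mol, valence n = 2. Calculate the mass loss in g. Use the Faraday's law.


Apply Faraday's law: m = i*A*t*M / (n*F)
Total charge passed Q = i*A*t = 0.0588*20*16057 = 18883.032 C
m = Q*M/(n*F) = 18883.032*44/(2*96485) = 4.3056 g

4.3056 g


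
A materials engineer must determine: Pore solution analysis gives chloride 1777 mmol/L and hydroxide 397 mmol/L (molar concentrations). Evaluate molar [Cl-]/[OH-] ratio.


Threshold parameter = [Cl-] / [OH-] (molar basis; both in mmol/L, so units cancel)
Ratio = 1777 / 397 = 4.48

4.48


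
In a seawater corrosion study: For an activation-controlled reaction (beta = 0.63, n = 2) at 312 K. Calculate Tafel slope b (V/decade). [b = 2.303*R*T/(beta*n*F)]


Apply the Tafel slope relation: b = 2.303*R*T/(beta*n*F)
Numerator: 2.303 * 8.314 * 312 = 5973.91
Denominator: 0.63 * 2 * 96485 = 121571.1
b = 5973.91 / 121571.1 = 0.0491 V/decade

0.0491 V/decade


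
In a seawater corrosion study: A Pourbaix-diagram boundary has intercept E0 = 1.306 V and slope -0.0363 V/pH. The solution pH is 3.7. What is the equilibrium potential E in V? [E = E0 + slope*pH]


Apply the Pourbaix line equation: E = E0 + slope*pH
E = 1.306 + (-0.0363)*3.7 = 1.306 + (-0.13431) = 1.17169 V
Rounded to 4 decimal places: E = 1.1717 V

1.1717 V


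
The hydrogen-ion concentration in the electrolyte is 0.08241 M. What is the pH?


pH = −log10[H+]
pH = −log10(0.08241) = 1.08

1.08


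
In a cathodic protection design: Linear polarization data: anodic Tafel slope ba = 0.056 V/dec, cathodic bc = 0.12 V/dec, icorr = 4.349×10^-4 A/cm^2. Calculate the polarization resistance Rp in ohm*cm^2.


Apply the Stern-Geary equation: Rp = ba*bc / (2.303*icorr*(ba+bc))
ba*bc = 0.056*0.12 = 0.00672
ba+bc = 0.176; 2.303*icorr*(ba+bc) = 2.303*4.349×10^-4*0.176 = 1.7627715×10^-4
Rp = 0.00672 / 1.7627715×10^-4 = 38.1 ohm*cm^2

38.1 ohm*cm^2


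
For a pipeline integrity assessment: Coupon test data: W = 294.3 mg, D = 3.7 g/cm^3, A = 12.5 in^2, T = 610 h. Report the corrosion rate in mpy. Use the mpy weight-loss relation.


Apply the mpy weight-loss relation: CR = 534 * W / (D * A * T)
Numerator: 534 * 294.3 = 157156.2
Denominator: 3.7 * 12.5 * 610 = 28212.5
CR = 157156.2 / 28212.5 = 5.5704 mpy

5.5704 mpy


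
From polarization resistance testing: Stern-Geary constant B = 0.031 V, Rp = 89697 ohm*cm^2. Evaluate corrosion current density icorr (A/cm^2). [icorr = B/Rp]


Apply the Stern-Geary relation: icorr = B / Rp
icorr = 0.031 / 89697 = 3.456×10^-7 A/cm^2

3.456×10^-7 A/cm^2


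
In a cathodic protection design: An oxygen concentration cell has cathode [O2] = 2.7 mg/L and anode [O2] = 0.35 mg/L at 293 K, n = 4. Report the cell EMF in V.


Apply the Nernst concentration-cell relation: E = (RT/nF)*ln(C_cathode/C_anode)
RT/nF = 8.314*293/(4*96485) = 0.00631187 V
ln(2.7/0.35) = 2.04307
E = 0.00631187 * 2.04307 = 0.0129 V

0.0129 V


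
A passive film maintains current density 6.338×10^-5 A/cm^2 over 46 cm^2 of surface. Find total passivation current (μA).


I = i_pass * A, then convert A → μA (×10^6)
I = 6.338×10^-5 * 46 * 10^6 = 2915.48 μA

2915.48 μA


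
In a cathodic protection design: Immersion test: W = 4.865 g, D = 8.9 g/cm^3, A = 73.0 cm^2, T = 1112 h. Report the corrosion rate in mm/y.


Apply the mm/y weight-loss relation: CR = 87600 * W / (D * A * T)
Numerator: 87600 * 4.865 = 426174.0
Denominator: 8.9 * 73.0 * 1112 = 722466.4
CR = 426174.0 / 722466.4 = 0.589888 mm/y

0.589888 mm/y


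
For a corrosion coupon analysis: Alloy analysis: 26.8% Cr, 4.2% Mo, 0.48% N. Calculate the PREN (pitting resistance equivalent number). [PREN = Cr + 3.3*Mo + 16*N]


Apply the PREN formula: PREN = Cr + 3.3*Mo + 16*N
PREN = 26.8 + 3.3*4.2 + 16*0.48
PREN = 26.8 + 13.86 + 7.68 = 48.34

48.34


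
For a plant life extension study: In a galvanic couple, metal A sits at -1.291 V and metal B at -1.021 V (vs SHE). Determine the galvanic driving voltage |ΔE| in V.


Driving voltage is the absolute potential difference.
|ΔE| = |-1.291 − (-1.021)| = 0.27 V

0.27 V


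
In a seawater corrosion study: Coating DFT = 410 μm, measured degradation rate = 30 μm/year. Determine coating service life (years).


Service life = thickness / degradation rate
Life = 410 / 30 = 13.7 years

13.7 years


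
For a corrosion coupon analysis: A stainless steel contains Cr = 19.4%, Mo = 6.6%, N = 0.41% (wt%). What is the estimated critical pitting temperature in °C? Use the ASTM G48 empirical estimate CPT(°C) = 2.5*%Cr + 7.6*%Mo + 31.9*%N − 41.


Apply the ASTM G48 empirical CPT estimate: CPT(°C) = 2.5*%Cr + 7.6*%Mo + 31.9*%N − 41
2.5*19.4 = 48.5; 7.6*6.6 = 50.16; 31.9*0.41 = 13.079
CPT = 48.5 + 50.16 + 13.079 − 41 = 70.739 °C
Rounded to 0.1 °C: CPT ≈ 70.7 °C

70.7 °C


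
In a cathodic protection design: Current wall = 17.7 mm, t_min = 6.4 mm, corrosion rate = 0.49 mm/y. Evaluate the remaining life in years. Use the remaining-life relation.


Apply the remaining-life relation: RL = (t_current − t_min) / CR
RL = (17.7 − 6.4) / 0.49 = 11.3 / 0.49 = 23.1 years

23.1 years


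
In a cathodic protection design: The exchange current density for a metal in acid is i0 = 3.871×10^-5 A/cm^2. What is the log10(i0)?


i0 = 3.871×10^-5 A/cm^2
log10(i0) = -4.412

-4.412


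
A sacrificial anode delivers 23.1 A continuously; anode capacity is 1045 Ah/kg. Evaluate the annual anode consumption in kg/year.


Annual consumption = current * hours per year / capacity
Rate = 23.1 * 8760 / 1045 = 193.6 kg/year

193.6 kg/year


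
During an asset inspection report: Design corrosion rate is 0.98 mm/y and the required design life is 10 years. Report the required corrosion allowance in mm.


Corrosion allowance = CR × design life
CA = 0.98 * 10 = 9.8 mm

9.8 mm


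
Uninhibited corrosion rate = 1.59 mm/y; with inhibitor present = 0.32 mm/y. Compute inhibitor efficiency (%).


Apply the inhibitor-efficiency definition: IE = (CR_blank − CR_inh)/CR_blank × 100
IE = (1.59 − 0.32) / 1.59 × 100
IE = 1.27 / 1.59 × 100 = 79.9 %

79.9 %


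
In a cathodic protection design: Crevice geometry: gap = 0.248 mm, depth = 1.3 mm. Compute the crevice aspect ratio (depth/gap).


Aspect ratio = depth / gap
Ratio = 1.3 / 0.248 = 5.2

5.2


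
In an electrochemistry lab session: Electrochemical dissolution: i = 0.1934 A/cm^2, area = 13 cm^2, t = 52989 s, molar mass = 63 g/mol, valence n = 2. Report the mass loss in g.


Apply Faraday's law: m = i*A*t*M / (n*F)
Total charge passed Q = i*A*t = 0.1934*13*52989 = 133224.9438 C
m = Q*M/(n*F) = 133224.9438*63/(2*96485) = 43.4947 g

43.4947 g


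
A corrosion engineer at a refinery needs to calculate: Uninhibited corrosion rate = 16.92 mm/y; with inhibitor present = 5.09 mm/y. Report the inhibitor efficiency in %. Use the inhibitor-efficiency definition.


Apply the inhibitor-efficiency definition: IE = (CR_blank − CR_inh)/CR_blank × 100
IE = (16.92 − 5.09) / 16.92 × 100
IE = 11.83 / 16.92 × 100 = 69.9 %

69.9 %


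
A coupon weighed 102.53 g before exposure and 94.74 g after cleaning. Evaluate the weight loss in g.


Weight loss = initial − final
WL = 102.53 − 94.74 = 7.79 g

7.79 g


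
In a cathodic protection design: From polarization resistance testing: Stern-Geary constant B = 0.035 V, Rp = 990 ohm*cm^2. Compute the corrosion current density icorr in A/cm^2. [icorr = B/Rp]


Apply the Stern-Geary relation: icorr = B / Rp
icorr = 0.035 / 990 = 3.535×10^-5 A/cm^2

3.535×10^-5 A/cm^2


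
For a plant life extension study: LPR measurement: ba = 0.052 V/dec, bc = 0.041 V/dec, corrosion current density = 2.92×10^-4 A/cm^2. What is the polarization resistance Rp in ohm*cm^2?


Apply the Stern-Geary equation: Rp = ba*bc / (2.303*icorr*(ba+bc))
ba*bc = 0.052*0.041 = 0.002132
ba+bc = 0.093; 2.303*icorr*(ba+bc) = 2.303*2.92×10^-4*0.093 = 6.2540268×10^-5
Rp = 0.002132 / 6.2540268×10^-5 = 34.09 ohm*cm^2

34.09 ohm*cm^2


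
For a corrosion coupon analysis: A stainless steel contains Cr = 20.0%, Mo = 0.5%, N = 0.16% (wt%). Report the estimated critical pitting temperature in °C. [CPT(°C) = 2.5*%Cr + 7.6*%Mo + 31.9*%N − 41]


Apply the ASTM G48 empirical CPT estimate: CPT(°C) = 2.5*%Cr + 7.6*%Mo + 31.9*%N − 41
2.5*20.0 = 50; 7.6*0.5 = 3.8; 31.9*0.16 = 5.104
CPT = 50 + 3.8 + 5.104 − 41 = 17.904 °C
Rounded to 0.1 °C: CPT ≈ 17.9 °C

17.9 °C


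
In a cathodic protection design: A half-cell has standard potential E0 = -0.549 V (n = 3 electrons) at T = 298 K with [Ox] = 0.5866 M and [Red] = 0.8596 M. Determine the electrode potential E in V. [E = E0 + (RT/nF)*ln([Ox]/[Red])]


Apply the Nernst equation: E = E0 + (RT/nF)*ln([Ox]/[Red])
Step 1: RT/nF = 8.314*298/(3*96485) = 0.00855944 V
Step 2: [Ox]/[Red] = 0.5866/0.8596 = 0.68241
Step 3: ln(0.68241) = -0.382125
Step 4: correction = 0.00855944 * -0.382125 = -0.0033 V
E = -0.549 + -0.0033 = -0.5523 V

-0.5523 V


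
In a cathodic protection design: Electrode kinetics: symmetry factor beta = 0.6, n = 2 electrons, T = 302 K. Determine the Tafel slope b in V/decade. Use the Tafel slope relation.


Apply the Tafel slope relation: b = 2.303*R*T/(beta*n*F)
Numerator: 2.303 * 8.314 * 302 = 5782.44
Denominator: 0.6 * 2 * 96485 = 115782.0
b = 5782.44 / 115782.0 = 0.0499 V/decade

0.0499 V/decade


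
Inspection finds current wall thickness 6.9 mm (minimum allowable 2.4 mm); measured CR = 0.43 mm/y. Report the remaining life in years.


Apply the remaining-life relation: RL = (t_current − t_min) / CR
RL = (6.9 − 2.4) / 0.43 = 4.5 / 0.43 = 10.5 years

10.5 years


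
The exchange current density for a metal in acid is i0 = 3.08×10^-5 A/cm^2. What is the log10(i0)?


i0 = 3.08×10^-5 A/cm^2
log10(i0) = -4.511

-4.511


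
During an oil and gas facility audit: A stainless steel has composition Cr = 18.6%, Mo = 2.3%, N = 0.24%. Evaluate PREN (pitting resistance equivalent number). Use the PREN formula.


Apply the PREN formula: PREN = Cr + 3.3*Mo + 16*N
PREN = 18.6 + 3.3*2.3 + 16*0.24
PREN = 18.6 + 7.59 + 3.84 = 30.03

30.03


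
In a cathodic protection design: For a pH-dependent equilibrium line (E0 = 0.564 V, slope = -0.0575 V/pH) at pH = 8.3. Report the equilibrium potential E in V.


Apply the Pourbaix line equation: E = E0 + slope*pH
E = 0.564 + (-0.0575)*8.3 = 0.564 + (-0.47725) = 0.08675 V
Rounded to 3 decimal places: E = 0.087 V

0.087 V


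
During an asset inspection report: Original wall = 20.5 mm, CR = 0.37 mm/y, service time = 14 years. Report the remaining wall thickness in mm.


Remaining wall = original − CR × time
t = 20.5 − 0.37*14 = 20.5 − 5.18 = 15.32 mm

15.32 mm


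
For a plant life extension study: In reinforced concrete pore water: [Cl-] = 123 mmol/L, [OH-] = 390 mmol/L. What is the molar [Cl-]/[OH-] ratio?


Threshold parameter = [Cl-] / [OH-] (molar basis; both in mmol/L, so units cancel)
Ratio = 123 / 390 = 0.32

0.32


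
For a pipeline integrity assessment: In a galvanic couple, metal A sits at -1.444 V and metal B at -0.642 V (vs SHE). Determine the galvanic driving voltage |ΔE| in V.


Driving voltage is the absolute potential difference.
|ΔE| = |-1.444 − (-0.642)| = 0.802 V

0.802 V


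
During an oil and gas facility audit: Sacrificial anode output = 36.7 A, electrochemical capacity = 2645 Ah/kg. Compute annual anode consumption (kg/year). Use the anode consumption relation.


Annual consumption = current * hours per year / capacity
Rate = 36.7 * 8760 / 2645 = 121.5 kg/year

121.5 kg/year


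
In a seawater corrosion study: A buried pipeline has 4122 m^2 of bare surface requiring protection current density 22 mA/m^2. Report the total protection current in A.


I = area * current density, then convert mA → A (÷1000)
I = 4122 * 22 / 1000 = 90.68 A

90.68 A


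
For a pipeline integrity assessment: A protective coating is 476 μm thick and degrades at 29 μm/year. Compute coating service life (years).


Service life = thickness / degradation rate
Life = 476 / 29 = 16.4 years

16.4 years


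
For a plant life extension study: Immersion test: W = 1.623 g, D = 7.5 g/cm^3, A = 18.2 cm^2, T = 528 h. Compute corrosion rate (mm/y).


Apply the mm/y weight-loss relation: CR = 87600 * W / (D * A * T)
Numerator: 87600 * 1.623 = 142174.8
Denominator: 7.5 * 18.2 * 528 = 72072.0
CR = 142174.8 / 72072.0 = 1.97268 mm/y

1.97268 mm/y


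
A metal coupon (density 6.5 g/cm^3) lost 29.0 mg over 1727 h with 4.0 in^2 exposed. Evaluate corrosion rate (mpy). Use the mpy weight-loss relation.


Apply the mpy weight-loss relation: CR = 534 * W / (D * A * T)
Numerator: 534 * 29.0 = 15486.0
Denominator: 6.5 * 4.0 * 1727 = 44902.0
CR = 15486.0 / 44902.0 = 0.34488 mpy

0.34488 mpy


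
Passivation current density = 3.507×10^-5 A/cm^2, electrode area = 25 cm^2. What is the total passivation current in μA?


I = i_pass * A, then convert A → μA (×10^6)
I = 3.507×10^-5 * 25 * 10^6 = 876.75 μA

876.75 μA


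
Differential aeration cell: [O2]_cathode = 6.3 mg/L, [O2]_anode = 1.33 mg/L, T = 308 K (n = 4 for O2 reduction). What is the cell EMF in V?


Apply the Nernst concentration-cell relation: E = (RT/nF)*ln(C_cathode/C_anode)
RT/nF = 8.314*308/(4*96485) = 0.006635 V
ln(6.3/1.33) = 1.55537
E = 0.006635 * 1.55537 = 0.01032 V

0.01032 V


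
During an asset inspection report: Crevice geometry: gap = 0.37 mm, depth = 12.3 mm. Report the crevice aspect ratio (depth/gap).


Aspect ratio = depth / gap
Ratio = 12.3 / 0.37 = 33.2

33.2


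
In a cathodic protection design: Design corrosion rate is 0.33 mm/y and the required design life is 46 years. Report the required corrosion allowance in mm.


Corrosion allowance = CR × design life
CA = 0.33 * 46 = 15.18 mm

15.18 mm


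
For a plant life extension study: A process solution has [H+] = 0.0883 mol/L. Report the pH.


pH = −log10[H+]
pH = −log10(0.0883) = 1.05

1.05


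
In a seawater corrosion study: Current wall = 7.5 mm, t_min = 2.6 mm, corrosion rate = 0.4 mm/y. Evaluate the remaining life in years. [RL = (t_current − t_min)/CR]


Apply the remaining-life relation: RL = (t_current − t_min) / CR
RL = (7.5 − 2.6) / 0.4 = 4.9 / 0.4 = 12.3 years

12.3 years


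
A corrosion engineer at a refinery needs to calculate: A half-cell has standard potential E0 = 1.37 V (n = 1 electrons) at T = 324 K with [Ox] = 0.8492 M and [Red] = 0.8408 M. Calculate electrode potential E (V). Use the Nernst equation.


Apply the Nernst equation: E = E0 + (RT/nF)*ln([Ox]/[Red])
Step 1: RT/nF = 8.314*324/(1*96485) = 0.0279187 V
Step 2: [Ox]/[Red] = 0.8492/0.8408 = 1.00999
Step 3: ln(1.00999) = 0.00994
Step 4: correction = 0.0279187 * 0.00994 = 0.0003 V
E = 1.37 + 0.0003 = 1.3703 V

1.3703 V


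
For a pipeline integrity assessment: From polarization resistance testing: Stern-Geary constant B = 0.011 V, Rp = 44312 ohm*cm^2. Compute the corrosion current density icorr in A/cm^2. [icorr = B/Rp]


Apply the Stern-Geary relation: icorr = B / Rp
icorr = 0.011 / 44312 = 2.482×10^-7 A/cm^2

2.482×10^-7 A/cm^2


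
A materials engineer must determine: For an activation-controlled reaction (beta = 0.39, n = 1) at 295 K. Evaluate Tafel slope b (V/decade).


Apply the Tafel slope relation: b = 2.303*R*T/(beta*n*F)
Numerator: 2.303 * 8.314 * 295 = 5648.41
Denominator: 0.39 * 1 * 96485 = 37629.15
b = 5648.41 / 37629.15 = 0.15 V/decade

0.15 V/decade


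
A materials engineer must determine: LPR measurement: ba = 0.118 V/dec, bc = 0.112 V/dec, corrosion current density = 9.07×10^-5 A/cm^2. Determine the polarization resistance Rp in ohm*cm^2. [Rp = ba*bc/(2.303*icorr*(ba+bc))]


Apply the Stern-Geary equation: Rp = ba*bc / (2.303*icorr*(ba+bc))
ba*bc = 0.118*0.112 = 0.013216
ba+bc = 0.23; 2.303*icorr*(ba+bc) = 2.303*9.07×10^-5*0.23 = 4.8042883×10^-5
Rp = 0.013216 / 4.8042883×10^-5 = 275.1 ohm*cm^2

275.1 ohm*cm^2


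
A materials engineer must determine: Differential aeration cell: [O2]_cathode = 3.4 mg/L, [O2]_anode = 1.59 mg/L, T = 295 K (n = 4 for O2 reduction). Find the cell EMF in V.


Apply the Nernst concentration-cell relation: E = (RT/nF)*ln(C_cathode/C_anode)
RT/nF = 8.314*295/(4*96485) = 0.00635495 V
ln(3.4/1.59) = 0.76004
E = 0.00635495 * 0.76004 = 0.00483 V

0.00483 V


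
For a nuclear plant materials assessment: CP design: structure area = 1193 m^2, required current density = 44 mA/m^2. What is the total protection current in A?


I = area * current density, then convert mA → A (÷1000)
I = 1193 * 44 / 1000 = 52.49 A

52.49 A


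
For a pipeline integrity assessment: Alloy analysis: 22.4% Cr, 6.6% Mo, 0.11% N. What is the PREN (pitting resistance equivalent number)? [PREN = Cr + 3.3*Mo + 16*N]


Apply the PREN formula: PREN = Cr + 3.3*Mo + 16*N
PREN = 22.4 + 3.3*6.6 + 16*0.11
PREN = 22.4 + 21.78 + 1.76 = 45.94

45.94


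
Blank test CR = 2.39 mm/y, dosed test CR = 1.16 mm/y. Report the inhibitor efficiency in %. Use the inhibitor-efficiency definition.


Apply the inhibitor-efficiency definition: IE = (CR_blank − CR_inh)/CR_blank × 100
IE = (2.39 − 1.16) / 2.39 × 100
IE = 1.23 / 2.39 × 100 = 51.5 %

51.5 %


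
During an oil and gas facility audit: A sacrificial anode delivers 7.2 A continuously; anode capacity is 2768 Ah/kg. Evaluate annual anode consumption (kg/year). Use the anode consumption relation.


Annual consumption = current * hours per year / capacity
Rate = 7.2 * 8760 / 2768 = 22.8 kg/year

22.8 kg/year


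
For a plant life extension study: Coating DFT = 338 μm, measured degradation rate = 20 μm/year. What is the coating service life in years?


Service life = thickness / degradation rate
Life = 338 / 20 = 16.9 years

16.9 years


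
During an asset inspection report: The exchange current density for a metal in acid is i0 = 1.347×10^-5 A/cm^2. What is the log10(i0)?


i0 = 1.347×10^-5 A/cm^2
log10(i0) = -4.871

-4.871


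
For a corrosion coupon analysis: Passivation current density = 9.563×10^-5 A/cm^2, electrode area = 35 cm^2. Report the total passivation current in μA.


I = i_pass * A, then convert A → μA (×10^6)
I = 9.563×10^-5 * 35 * 10^6 = 3347.05 μA

3347.05 μA


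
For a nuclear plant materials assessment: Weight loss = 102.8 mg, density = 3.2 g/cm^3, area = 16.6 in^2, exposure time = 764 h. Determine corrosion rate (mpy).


Apply the mpy weight-loss relation: CR = 534 * W / (D * A * T)
Numerator: 534 * 102.8 = 54895.2
Denominator: 3.2 * 16.6 * 764 = 40583.68
CR = 54895.2 / 40583.68 = 1.35264 mpy

1.35264 mpy


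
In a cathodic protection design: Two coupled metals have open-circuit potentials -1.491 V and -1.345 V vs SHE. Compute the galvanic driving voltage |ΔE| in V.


Driving voltage is the absolute potential difference.
|ΔE| = |-1.491 − (-1.345)| = 0.146 V

0.146 V


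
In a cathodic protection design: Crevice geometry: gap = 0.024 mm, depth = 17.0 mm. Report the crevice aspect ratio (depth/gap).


Aspect ratio = depth / gap
Ratio = 17.0 / 0.024 = 708.3

708.3


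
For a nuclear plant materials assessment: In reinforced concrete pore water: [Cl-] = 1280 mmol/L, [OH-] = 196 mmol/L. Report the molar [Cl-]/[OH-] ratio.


Threshold parameter = [Cl-] / [OH-] (molar basis; both in mmol/L, so units cancel)
Ratio = 1280 / 196 = 6.53

6.53


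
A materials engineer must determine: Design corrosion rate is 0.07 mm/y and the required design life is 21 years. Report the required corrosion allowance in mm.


Corrosion allowance = CR × design life
CA = 0.07 * 21 = 1.47 mm

1.47 mm


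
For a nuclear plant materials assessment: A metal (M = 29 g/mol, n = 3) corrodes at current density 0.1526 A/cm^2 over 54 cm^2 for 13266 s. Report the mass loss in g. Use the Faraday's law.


Apply Faraday's law: m = i*A*t*M / (n*F)
Total charge passed Q = i*A*t = 0.1526*54*13266 = 109317.1464 C
m = Q*M/(n*F) = 109317.1464*29/(3*96485) = 10.952 g

10.952 g


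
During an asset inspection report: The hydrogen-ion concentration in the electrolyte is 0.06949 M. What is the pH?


pH = −log10[H+]
pH = −log10(0.06949) = 1.16

1.16


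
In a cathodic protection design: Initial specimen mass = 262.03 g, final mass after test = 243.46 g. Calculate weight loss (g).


Weight loss = initial − final
WL = 262.03 − 243.46 = 18.57 g

18.57 g
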